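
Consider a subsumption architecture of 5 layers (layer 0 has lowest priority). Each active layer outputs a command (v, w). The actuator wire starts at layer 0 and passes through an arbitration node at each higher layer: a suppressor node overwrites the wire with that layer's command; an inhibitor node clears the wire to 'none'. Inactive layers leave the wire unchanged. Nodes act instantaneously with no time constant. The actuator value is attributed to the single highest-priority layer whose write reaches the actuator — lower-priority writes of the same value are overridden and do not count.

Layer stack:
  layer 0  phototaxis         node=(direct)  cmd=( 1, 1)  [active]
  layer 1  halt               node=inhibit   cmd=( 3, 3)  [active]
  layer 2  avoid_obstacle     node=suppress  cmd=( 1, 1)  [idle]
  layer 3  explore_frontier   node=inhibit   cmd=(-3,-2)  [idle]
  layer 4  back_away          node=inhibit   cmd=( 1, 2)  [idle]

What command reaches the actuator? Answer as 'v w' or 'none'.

layer 0 (phototaxis) active — direct: (1, 1)
layer 1 (halt) active — inhibits: none
layer 2 (avoid_obstacle) idle — unchanged: none
layer 3 (explore_frontier) idle — unchanged: none
layer 4 (back_away) idle — unchanged: none
→ actuator none

none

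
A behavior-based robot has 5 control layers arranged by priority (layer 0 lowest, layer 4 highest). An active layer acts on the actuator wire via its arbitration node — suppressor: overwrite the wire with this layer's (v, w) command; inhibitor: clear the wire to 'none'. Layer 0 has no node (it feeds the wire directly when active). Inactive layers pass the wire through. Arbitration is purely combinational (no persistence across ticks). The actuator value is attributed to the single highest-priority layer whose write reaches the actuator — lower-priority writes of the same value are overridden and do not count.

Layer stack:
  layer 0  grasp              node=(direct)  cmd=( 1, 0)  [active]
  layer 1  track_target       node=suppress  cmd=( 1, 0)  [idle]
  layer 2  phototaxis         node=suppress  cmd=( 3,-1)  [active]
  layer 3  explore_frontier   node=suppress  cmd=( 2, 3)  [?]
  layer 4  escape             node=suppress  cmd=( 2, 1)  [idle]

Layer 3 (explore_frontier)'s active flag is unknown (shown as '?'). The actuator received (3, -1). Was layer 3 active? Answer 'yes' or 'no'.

If layer 3 is active=yes:
  actuator would be (2, 3)
If layer 3 is active=no:
  actuator would be (3, -1)
Observed (3, -1), so layer 3 was idle.

no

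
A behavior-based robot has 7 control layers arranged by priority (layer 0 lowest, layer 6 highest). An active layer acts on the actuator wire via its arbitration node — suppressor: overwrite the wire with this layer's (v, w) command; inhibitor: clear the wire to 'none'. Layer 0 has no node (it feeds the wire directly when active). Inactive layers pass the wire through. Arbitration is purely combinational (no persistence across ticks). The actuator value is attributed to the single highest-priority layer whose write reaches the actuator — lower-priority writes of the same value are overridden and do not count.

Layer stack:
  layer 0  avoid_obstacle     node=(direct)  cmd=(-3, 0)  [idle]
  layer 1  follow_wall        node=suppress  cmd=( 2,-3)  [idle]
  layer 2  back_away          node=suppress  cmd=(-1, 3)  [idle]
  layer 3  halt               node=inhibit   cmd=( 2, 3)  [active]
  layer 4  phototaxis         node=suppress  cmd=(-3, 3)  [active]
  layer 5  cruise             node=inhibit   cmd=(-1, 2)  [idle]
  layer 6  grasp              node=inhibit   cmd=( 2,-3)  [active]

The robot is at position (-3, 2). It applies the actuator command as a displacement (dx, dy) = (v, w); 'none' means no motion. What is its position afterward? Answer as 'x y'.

[0] avoid_obstacle off; wire := none
[1] follow_wall off; pass none
[2] back_away off; pass none
[3] halt on (inhibit); wire := none
[4] phototaxis on (suppress); wire := (-3, 3)
[5] cruise off; pass (-3, 3)
[6] grasp on (inhibit); wire := none
output none
position: (-3, 2) + none = (-3, 2)

-3 2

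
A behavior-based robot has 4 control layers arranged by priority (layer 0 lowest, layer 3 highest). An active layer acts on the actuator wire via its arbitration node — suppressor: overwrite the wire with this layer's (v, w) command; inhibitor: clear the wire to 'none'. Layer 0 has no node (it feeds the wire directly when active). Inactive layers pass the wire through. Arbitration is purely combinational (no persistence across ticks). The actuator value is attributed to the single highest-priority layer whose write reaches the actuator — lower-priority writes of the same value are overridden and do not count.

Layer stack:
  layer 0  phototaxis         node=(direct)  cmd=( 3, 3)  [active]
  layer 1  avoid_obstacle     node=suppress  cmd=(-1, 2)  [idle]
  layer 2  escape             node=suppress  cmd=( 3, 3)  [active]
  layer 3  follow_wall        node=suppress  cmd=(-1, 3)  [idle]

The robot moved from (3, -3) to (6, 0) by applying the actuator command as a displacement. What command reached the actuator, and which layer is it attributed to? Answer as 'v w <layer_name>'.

3 3 escape

displacement = (6, 0) − (3, -3) = (3, 3)
L0 phototaxis: active, feeds wire = (3, 3)
L1 avoid_obstacle: idle → wire stays (3, 3)
L2 escape: active, suppressor → wire = (3, 3)
L3 follow_wall: idle → wire stays (3, 3)
actuator = (3, 3) — from layer 2 (escape)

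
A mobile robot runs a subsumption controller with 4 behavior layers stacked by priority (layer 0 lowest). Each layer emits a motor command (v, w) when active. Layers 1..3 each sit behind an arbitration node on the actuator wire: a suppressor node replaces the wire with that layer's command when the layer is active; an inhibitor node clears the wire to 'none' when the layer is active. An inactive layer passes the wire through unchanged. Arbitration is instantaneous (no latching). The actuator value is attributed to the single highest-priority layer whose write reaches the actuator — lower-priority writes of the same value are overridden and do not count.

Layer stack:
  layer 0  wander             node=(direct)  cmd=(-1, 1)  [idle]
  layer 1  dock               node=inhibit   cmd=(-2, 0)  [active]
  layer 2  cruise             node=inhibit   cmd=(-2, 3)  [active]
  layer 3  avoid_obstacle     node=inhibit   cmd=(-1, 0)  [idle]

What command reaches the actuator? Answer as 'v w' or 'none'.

layer 0 (wander) idle — none
layer 1 (dock) active — inhibits: none
layer 2 (cruise) active — inhibits: none
layer 3 (avoid_obstacle) idle — unchanged: none
→ actuator none

none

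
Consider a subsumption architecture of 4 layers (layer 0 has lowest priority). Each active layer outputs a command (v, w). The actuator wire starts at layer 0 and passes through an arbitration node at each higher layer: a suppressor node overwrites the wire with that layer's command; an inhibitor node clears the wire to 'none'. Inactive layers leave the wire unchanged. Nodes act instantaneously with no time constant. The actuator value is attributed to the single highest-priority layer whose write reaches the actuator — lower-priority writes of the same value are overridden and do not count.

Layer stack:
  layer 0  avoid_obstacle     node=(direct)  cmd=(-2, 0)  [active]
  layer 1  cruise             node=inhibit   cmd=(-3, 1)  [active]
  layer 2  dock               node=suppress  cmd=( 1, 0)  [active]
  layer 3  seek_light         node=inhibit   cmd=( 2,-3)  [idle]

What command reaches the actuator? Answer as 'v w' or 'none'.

1 0

[0] avoid_obstacle on; wire := (-2, 0)
[1] cruise on (inhibit); wire := none
[2] dock on (suppress); wire := (1, 0)
[3] seek_light off; pass (1, 0)
output (1, 0)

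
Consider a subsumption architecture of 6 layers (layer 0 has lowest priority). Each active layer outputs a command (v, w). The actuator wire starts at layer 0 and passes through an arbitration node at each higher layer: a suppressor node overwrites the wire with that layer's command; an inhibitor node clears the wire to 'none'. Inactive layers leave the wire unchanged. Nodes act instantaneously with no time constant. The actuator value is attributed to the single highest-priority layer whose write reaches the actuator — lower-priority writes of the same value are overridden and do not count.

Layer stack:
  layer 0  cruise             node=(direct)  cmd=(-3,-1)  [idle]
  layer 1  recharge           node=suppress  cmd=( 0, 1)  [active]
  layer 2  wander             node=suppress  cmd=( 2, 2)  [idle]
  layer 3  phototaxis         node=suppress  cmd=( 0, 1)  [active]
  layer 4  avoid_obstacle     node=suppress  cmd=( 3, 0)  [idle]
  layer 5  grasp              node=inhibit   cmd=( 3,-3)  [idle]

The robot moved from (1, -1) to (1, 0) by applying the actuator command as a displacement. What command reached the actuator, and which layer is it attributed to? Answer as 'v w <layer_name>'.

displacement = (1, 0) − (1, -1) = (0, 1)
L0 cruise: idle → wire = none
L1 recharge: active, suppressor → wire = (0, 1)
L2 wander: idle → wire stays (0, 1)
L3 phototaxis: active, suppressor → wire = (0, 1)
L4 avoid_obstacle: idle → wire stays (0, 1)
L5 grasp: idle → wire stays (0, 1)
actuator = (0, 1) — from layer 3 (phototaxis)

0 1 phototaxis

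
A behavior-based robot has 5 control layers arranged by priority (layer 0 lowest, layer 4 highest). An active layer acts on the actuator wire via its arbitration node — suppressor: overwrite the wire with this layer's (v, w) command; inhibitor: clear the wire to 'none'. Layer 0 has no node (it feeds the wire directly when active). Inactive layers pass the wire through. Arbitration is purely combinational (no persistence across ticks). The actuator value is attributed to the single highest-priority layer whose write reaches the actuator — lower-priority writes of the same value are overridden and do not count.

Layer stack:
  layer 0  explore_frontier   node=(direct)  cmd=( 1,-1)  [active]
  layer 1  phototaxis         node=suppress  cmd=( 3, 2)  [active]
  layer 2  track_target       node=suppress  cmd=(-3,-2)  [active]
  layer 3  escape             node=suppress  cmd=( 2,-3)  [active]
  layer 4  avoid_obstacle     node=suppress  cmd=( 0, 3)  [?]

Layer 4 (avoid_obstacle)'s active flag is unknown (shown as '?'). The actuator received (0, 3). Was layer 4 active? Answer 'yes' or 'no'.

If layer 4 is active=yes:
  actuator would be (0, 3)
If layer 4 is active=no:
  actuator would be (2, -3)
Observed (0, 3), so layer 4 was active.

yes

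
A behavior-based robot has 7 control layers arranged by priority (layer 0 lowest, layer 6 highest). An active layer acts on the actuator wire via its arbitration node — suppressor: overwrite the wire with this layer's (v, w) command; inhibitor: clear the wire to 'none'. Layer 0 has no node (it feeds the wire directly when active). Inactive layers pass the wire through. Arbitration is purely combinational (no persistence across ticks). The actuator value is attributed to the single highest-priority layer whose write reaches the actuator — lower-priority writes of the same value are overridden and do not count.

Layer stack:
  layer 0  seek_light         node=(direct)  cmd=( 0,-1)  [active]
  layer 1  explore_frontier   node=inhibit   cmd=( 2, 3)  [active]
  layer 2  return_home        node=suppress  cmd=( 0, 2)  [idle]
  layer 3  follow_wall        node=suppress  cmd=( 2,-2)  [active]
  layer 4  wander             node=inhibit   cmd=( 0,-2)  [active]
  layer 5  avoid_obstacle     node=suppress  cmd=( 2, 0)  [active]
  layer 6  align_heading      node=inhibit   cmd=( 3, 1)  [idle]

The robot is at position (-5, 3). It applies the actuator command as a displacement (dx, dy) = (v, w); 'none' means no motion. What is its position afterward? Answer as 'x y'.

-3 3

L0 seek_light: active, feeds wire = (0, -1)
L1 explore_frontier: active, inhibitor → wire = none
L2 return_home: idle → wire stays none
L3 follow_wall: active, suppressor → wire = (2, -2)
L4 wander: active, inhibitor → wire = none
L5 avoid_obstacle: active, suppressor → wire = (2, 0)
L6 align_heading: idle → wire stays (2, 0)
actuator = (2, 0)
position: (-5, 3) + (2, 0) = (-3, 3)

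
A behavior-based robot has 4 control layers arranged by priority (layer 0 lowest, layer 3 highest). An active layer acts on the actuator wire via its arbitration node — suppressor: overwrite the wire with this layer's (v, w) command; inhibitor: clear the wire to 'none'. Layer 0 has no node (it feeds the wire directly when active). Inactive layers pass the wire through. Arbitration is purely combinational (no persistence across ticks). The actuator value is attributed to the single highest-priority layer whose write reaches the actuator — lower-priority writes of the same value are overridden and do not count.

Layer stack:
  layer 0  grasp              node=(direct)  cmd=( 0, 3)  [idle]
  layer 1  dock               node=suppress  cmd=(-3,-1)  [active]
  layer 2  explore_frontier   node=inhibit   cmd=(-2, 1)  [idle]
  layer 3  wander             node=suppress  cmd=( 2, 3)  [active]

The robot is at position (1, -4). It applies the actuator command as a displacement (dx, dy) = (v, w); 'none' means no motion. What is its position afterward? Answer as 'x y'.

layer 0 (grasp) idle — none
layer 1 (dock) active — suppresses: (-3, -1)
layer 2 (explore_frontier) idle — unchanged: (-3, -1)
layer 3 (wander) active — suppresses: (2, 3)
→ actuator (2, 3)
position: (1, -4) + (2, 3) = (3, -1)

3 -1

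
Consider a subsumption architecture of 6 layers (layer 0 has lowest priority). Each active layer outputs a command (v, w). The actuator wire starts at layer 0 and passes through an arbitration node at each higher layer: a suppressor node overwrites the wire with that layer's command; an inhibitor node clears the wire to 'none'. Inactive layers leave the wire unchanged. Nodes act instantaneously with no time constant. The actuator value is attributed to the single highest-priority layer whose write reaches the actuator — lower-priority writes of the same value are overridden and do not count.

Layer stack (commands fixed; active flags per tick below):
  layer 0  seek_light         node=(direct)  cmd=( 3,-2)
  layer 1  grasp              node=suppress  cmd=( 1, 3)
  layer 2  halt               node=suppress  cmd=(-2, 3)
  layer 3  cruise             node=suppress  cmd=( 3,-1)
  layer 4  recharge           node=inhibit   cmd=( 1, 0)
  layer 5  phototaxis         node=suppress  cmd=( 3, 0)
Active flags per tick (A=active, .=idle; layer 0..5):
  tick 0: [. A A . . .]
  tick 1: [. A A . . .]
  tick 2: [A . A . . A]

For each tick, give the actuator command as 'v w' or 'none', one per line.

-2 3
-2 3
3 0

tick 0:
  L0 seek_light: idle → wire = none
  L1 grasp: active, suppressor → wire = (1, 3)
  L2 halt: active, suppressor → wire = (-2, 3)
  L3 cruise: idle → wire stays (-2, 3)
  L4 recharge: idle → wire stays (-2, 3)
  L5 phototaxis: idle → wire stays (-2, 3)
  actuator = (-2, 3)
tick 1:
  L0 seek_light: idle → wire = none
  L1 grasp: active, suppressor → wire = (1, 3)
  L2 halt: active, suppressor → wire = (-2, 3)
  L3 cruise: idle → wire stays (-2, 3)
  L4 recharge: idle → wire stays (-2, 3)
  L5 phototaxis: idle → wire stays (-2, 3)
  actuator = (-2, 3)
tick 2:
  L0 seek_light: active, feeds wire = (3, -2)
  L1 grasp: idle → wire stays (3, -2)
  L2 halt: active, suppressor → wire = (-2, 3)
  L3 cruise: idle → wire stays (-2, 3)
  L4 recharge: idle → wire stays (-2, 3)
  L5 phototaxis: active, suppressor → wire = (3, 0)
  actuator = (3, 0)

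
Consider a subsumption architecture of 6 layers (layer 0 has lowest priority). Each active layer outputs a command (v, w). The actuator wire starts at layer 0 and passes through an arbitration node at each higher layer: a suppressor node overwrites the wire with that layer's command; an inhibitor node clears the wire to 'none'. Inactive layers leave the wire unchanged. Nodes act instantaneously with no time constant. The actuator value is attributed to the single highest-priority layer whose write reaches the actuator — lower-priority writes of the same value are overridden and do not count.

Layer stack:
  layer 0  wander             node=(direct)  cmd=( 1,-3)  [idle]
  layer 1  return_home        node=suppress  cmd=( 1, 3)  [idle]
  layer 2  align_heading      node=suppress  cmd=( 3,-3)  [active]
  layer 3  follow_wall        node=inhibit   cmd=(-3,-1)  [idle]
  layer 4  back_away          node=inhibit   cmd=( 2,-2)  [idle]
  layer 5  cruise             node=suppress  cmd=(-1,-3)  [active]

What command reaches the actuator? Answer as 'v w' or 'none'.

L0 wander: idle → wire = none
L1 return_home: idle → wire stays none
L2 align_heading: active, suppressor → wire = (3, -3)
L3 follow_wall: idle → wire stays (3, -3)
L4 back_away: idle → wire stays (3, -3)
L5 cruise: active, suppressor → wire = (-1, -3)
actuator = (-1, -3)

-1 -3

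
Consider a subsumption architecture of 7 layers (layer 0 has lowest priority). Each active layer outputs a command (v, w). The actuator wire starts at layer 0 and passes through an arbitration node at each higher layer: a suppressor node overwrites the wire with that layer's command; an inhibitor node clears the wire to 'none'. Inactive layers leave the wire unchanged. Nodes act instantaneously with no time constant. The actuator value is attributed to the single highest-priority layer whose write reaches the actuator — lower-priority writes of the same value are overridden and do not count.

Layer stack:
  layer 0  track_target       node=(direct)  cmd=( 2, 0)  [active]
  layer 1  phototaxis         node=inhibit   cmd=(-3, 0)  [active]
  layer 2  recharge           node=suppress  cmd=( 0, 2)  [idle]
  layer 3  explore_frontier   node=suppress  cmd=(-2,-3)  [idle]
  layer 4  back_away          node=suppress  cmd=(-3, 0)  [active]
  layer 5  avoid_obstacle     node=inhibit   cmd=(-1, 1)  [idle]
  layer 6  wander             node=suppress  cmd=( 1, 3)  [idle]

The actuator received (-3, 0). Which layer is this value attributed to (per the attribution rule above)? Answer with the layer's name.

layer 0 (track_target) active — direct: (2, 0)
layer 1 (phototaxis) active — inhibits: none
layer 2 (recharge) idle — unchanged: none
layer 3 (explore_frontier) idle — unchanged: none
layer 4 (back_away) active — suppresses: (-3, 0)
layer 5 (avoid_obstacle) idle — unchanged: (-3, 0)
layer 6 (wander) idle — unchanged: (-3, 0)
→ actuator (-3, 0)
last writer: layer 4 = back_away

back_away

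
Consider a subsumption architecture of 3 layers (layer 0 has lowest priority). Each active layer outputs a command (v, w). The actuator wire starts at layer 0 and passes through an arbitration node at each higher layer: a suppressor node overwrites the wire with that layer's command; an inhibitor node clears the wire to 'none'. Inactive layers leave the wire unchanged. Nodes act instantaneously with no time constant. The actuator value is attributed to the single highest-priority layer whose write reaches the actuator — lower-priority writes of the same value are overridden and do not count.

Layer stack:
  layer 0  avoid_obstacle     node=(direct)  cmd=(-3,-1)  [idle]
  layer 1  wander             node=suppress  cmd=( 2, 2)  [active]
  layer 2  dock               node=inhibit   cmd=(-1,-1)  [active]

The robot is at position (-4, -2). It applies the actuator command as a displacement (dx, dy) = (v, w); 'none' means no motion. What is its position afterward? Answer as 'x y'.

[0] avoid_obstacle off; wire := none
[1] wander on (suppress); wire := (2, 2)
[2] dock on (inhibit); wire := none
output none
position: (-4, -2) + none = (-4, -2)

-4 -2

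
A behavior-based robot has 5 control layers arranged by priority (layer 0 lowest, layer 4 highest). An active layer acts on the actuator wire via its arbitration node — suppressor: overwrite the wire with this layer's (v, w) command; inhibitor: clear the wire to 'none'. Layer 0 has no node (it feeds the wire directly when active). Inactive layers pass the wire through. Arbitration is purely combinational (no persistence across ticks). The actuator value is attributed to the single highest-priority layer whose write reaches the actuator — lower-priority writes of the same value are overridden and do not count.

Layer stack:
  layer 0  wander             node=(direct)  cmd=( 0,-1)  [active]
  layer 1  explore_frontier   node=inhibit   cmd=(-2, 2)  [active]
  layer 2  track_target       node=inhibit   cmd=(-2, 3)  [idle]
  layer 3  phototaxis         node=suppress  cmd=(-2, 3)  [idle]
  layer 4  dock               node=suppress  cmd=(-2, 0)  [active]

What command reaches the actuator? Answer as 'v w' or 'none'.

[0] wander on; wire := (0, -1)
[1] explore_frontier on (inhibit); wire := none
[2] track_target off; pass none
[3] phototaxis off; pass none
[4] dock on (suppress); wire := (-2, 0)
output (-2, 0)

-2 0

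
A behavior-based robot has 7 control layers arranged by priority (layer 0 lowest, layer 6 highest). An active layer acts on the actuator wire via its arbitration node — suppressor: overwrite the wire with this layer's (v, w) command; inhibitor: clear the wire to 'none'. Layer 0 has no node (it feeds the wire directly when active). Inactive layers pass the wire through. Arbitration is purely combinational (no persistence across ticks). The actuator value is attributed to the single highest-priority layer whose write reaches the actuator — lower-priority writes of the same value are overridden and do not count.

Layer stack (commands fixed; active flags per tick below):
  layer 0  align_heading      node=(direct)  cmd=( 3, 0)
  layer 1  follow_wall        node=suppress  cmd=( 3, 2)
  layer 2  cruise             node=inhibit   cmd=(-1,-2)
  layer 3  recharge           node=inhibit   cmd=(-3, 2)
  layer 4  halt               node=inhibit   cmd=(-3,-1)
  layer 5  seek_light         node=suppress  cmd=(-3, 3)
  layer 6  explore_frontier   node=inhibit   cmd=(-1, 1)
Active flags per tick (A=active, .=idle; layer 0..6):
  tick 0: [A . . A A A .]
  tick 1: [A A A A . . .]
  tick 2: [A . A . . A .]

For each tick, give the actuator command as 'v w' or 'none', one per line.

tick 0:
  L0 align_heading: active, feeds wire = (3, 0)
  L1 follow_wall: idle → wire stays (3, 0)
  L2 cruise: idle → wire stays (3, 0)
  L3 recharge: active, inhibitor → wire = none
  L4 halt: active, inhibitor → wire = none
  L5 seek_light: active, suppressor → wire = (-3, 3)
  L6 explore_frontier: idle → wire stays (-3, 3)
  actuator = (-3, 3)
tick 1:
  L0 align_heading: active, feeds wire = (3, 0)
  L1 follow_wall: active, suppressor → wire = (3, 2)
  L2 cruise: active, inhibitor → wire = none
  L3 recharge: active, inhibitor → wire = none
  L4 halt: idle → wire stays none
  L5 seek_light: idle → wire stays none
  L6 explore_frontier: idle → wire stays none
  actuator = none
tick 2:
  L0 align_heading: active, feeds wire = (3, 0)
  L1 follow_wall: idle → wire stays (3, 0)
  L2 cruise: active, inhibitor → wire = none
  L3 recharge: idle → wire stays none
  L4 halt: idle → wire stays none
  L5 seek_light: active, suppressor → wire = (-3, 3)
  L6 explore_frontier: idle → wire stays (-3, 3)
  actuator = (-3, 3)

-3 3
none
-3 3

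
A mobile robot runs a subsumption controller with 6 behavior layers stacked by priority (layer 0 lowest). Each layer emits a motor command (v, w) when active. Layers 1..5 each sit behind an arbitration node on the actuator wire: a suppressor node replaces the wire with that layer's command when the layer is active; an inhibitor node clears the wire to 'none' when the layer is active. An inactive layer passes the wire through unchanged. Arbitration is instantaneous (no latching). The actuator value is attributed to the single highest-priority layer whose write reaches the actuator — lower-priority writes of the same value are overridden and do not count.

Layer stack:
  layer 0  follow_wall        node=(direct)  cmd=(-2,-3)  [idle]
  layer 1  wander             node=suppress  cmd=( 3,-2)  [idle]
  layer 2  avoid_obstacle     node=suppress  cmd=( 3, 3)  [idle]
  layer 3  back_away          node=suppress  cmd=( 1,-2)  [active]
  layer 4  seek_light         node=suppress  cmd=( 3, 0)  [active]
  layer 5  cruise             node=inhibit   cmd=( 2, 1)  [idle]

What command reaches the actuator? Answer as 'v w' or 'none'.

layer 0 (follow_wall) idle — none
layer 1 (wander) idle — unchanged: none
layer 2 (avoid_obstacle) idle — unchanged: none
layer 3 (back_away) active — suppresses: (1, -2)
layer 4 (seek_light) active — suppresses: (3, 0)
layer 5 (cruise) idle — unchanged: (3, 0)
→ actuator (3, 0)

3 0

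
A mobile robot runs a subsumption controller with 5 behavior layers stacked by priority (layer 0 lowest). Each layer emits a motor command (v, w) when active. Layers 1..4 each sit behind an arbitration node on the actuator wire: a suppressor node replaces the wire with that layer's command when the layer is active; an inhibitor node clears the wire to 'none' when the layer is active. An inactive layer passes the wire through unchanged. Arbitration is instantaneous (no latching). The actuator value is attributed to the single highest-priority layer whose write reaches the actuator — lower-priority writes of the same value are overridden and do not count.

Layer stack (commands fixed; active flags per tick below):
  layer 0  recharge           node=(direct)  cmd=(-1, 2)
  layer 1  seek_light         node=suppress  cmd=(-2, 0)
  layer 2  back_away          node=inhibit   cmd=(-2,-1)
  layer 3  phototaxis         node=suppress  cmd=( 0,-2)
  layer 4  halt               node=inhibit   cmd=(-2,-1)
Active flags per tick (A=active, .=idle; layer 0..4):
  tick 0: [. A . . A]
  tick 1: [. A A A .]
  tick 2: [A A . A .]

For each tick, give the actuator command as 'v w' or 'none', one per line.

tick 0:
  L0 recharge: idle → wire = none
  L1 seek_light: active, suppressor → wire = (-2, 0)
  L2 back_away: idle → wire stays (-2, 0)
  L3 phototaxis: idle → wire stays (-2, 0)
  L4 halt: active, inhibitor → wire = none
  actuator = none
tick 1:
  L0 recharge: idle → wire = none
  L1 seek_light: active, suppressor → wire = (-2, 0)
  L2 back_away: active, inhibitor → wire = none
  L3 phototaxis: active, suppressor → wire = (0, -2)
  L4 halt: idle → wire stays (0, -2)
  actuator = (0, -2)
tick 2:
  L0 recharge: active, feeds wire = (-1, 2)
  L1 seek_light: active, suppressor → wire = (-2, 0)
  L2 back_away: idle → wire stays (-2, 0)
  L3 phototaxis: active, suppressor → wire = (0, -2)
  L4 halt: idle → wire stays (0, -2)
  actuator = (0, -2)

none
0 -2
0 -2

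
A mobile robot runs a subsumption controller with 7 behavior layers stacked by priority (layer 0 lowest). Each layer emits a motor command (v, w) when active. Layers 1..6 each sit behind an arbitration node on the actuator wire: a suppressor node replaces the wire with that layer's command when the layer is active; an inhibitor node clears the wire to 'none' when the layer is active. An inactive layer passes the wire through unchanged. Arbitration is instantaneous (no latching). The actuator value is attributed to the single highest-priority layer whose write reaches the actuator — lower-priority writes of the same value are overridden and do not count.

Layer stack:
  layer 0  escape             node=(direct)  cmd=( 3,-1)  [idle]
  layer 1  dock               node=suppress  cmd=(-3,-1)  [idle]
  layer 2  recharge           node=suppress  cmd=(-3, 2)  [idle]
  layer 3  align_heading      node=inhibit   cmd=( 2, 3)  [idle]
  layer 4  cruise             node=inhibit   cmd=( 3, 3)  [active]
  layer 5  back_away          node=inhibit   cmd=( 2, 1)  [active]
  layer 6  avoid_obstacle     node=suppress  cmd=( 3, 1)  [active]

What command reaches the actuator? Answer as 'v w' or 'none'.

3 1

layer 0 (escape) idle — none
layer 1 (dock) idle — unchanged: none
layer 2 (recharge) idle — unchanged: none
layer 3 (align_heading) idle — unchanged: none
layer 4 (cruise) active — inhibits: none
layer 5 (back_away) active — inhibits: none
layer 6 (avoid_obstacle) active — suppresses: (3, 1)
→ actuator (3, 1)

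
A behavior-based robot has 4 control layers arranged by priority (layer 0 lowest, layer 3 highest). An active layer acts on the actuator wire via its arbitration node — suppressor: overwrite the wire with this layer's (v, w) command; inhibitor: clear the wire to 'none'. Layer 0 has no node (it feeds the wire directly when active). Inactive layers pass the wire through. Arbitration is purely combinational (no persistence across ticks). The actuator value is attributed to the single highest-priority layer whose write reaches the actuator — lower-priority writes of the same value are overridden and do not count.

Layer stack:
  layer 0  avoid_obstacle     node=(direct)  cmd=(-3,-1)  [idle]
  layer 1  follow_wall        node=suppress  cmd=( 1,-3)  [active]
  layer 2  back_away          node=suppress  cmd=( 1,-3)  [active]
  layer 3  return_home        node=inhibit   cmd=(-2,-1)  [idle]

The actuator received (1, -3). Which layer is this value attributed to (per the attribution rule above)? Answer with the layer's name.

layer 0 (avoid_obstacle) idle — none
layer 1 (follow_wall) active — suppresses: (1, -3)
layer 2 (back_away) active — suppresses: (1, -3)
layer 3 (return_home) idle — unchanged: (1, -3)
→ actuator (1, -3)
last writer: layer 2 = back_away

back_away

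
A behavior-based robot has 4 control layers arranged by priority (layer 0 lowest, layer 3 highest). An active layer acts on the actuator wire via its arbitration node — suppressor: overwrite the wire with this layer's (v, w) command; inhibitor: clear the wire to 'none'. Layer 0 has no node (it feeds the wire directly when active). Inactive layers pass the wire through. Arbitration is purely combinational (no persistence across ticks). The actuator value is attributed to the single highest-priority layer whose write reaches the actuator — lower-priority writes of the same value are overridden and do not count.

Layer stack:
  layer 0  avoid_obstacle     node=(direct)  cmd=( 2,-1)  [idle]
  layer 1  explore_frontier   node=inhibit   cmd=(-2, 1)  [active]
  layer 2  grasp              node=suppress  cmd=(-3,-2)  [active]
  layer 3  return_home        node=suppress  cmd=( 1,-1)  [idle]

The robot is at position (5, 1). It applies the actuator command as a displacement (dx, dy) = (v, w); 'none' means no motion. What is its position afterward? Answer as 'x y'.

2 -1

[0] avoid_obstacle off; wire := none
[1] explore_frontier on (inhibit); wire := none
[2] grasp on (suppress); wire := (-3, -2)
[3] return_home off; pass (-3, -2)
output (-3, -2)
position: (5, 1) + (-3, -2) = (2, -1)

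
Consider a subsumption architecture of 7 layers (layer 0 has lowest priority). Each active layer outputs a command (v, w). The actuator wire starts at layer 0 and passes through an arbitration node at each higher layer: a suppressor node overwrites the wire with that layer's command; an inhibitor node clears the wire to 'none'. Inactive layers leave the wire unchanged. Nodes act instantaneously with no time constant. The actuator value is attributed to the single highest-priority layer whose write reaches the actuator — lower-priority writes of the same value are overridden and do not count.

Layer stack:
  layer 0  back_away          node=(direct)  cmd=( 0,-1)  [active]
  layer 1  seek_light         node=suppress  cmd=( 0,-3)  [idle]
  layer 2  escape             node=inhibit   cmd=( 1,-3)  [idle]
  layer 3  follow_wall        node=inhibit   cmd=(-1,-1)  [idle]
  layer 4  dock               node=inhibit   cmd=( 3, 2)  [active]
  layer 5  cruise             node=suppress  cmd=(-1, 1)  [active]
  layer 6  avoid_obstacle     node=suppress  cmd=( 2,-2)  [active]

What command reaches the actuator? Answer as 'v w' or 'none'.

L0 back_away: active, feeds wire = (0, -1)
L1 seek_light: idle → wire stays (0, -1)
L2 escape: idle → wire stays (0, -1)
L3 follow_wall: idle → wire stays (0, -1)
L4 dock: active, inhibitor → wire = none
L5 cruise: active, suppressor → wire = (-1, 1)
L6 avoid_obstacle: active, suppressor → wire = (2, -2)
actuator = (2, -2)

2 -2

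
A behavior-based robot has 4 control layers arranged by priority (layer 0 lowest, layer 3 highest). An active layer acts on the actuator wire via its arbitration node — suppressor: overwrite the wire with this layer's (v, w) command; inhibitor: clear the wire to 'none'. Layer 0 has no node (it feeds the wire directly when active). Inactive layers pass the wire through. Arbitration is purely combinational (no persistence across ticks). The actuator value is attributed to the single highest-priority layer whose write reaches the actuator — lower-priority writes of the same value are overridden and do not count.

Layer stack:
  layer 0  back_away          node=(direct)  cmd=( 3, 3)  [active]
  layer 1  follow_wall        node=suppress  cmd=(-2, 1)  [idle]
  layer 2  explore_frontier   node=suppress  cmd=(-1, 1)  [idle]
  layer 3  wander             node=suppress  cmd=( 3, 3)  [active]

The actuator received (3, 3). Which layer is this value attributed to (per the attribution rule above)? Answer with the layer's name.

wander

[0] back_away on; wire := (3, 3)
[1] follow_wall off; pass (3, 3)
[2] explore_frontier off; pass (3, 3)
[3] wander on (suppress); wire := (3, 3)
output (3, 3)
last writer: layer 3 = wander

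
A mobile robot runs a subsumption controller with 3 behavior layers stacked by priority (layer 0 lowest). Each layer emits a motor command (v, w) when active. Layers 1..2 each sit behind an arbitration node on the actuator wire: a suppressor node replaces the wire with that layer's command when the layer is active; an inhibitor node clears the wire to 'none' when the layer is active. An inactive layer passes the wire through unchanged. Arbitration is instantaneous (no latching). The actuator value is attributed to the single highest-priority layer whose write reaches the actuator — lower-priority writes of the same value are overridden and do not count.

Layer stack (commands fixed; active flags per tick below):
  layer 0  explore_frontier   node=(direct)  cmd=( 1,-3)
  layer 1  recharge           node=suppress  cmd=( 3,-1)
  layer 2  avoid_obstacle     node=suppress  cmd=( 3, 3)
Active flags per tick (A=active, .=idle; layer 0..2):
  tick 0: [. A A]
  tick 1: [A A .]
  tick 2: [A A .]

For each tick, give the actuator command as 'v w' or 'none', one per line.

3 3
3 -1
3 -1

tick 0:
  layer 0 (explore_frontier) idle — none
  layer 1 (recharge) active — suppresses: (3, -1)
  layer 2 (avoid_obstacle) active — suppresses: (3, 3)
  → actuator (3, 3)
tick 1:
  layer 0 (explore_frontier) active — direct: (1, -3)
  layer 1 (recharge) active — suppresses: (3, -1)
  layer 2 (avoid_obstacle) idle — unchanged: (3, -1)
  → actuator (3, -1)
tick 2:
  layer 0 (explore_frontier) active — direct: (1, -3)
  layer 1 (recharge) active — suppresses: (3, -1)
  layer 2 (avoid_obstacle) idle — unchanged: (3, -1)
  → actuator (3, -1)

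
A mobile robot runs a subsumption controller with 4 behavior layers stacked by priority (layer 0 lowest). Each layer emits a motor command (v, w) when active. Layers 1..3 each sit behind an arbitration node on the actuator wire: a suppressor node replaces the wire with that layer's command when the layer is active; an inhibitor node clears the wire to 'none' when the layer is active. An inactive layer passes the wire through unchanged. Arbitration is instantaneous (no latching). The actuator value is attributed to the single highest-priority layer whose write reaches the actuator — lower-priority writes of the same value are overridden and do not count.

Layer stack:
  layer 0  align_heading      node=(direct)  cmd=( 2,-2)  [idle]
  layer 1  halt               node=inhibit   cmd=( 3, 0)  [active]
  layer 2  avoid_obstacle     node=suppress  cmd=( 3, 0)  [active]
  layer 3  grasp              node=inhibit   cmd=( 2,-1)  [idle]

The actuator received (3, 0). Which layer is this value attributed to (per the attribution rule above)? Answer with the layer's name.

L0 align_heading: idle → wire = none
L1 halt: active, inhibitor → wire = none
L2 avoid_obstacle: active, suppressor → wire = (3, 0)
L3 grasp: idle → wire stays (3, 0)
actuator = (3, 0)
last writer: layer 2 = avoid_obstacle

avoid_obstacle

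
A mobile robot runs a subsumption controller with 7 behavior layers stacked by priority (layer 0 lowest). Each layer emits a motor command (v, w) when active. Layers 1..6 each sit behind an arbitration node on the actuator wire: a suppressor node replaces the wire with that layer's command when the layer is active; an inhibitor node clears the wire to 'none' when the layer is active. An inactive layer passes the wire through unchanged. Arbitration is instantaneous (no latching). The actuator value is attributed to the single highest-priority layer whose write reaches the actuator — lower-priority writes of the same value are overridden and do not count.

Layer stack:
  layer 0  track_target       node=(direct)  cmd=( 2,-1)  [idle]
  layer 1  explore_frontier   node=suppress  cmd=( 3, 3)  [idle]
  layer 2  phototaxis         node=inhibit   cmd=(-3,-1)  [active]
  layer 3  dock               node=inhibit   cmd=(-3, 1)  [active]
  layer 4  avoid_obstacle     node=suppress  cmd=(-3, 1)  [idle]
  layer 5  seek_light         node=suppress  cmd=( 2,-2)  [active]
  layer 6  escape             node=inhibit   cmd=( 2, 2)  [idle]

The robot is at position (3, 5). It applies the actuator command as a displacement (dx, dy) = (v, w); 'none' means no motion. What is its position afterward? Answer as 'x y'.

L0 track_target: idle → wire = none
L1 explore_frontier: idle → wire stays none
L2 phototaxis: active, inhibitor → wire = none
L3 dock: active, inhibitor → wire = none
L4 avoid_obstacle: idle → wire stays none
L5 seek_light: active, suppressor → wire = (2, -2)
L6 escape: idle → wire stays (2, -2)
actuator = (2, -2)
position: (3, 5) + (2, -2) = (5, 3)

5 3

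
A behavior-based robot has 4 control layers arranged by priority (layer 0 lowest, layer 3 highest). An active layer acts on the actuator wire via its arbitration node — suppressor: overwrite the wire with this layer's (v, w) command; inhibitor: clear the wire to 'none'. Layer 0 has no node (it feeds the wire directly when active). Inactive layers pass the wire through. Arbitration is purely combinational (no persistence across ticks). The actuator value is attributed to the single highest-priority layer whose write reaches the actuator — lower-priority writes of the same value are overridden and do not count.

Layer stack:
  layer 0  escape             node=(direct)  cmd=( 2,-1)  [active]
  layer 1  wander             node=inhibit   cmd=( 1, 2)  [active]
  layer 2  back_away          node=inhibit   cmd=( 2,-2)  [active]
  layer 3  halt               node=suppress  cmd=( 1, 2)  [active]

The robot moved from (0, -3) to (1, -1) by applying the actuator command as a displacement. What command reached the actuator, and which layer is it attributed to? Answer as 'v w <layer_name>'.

1 2 halt

displacement = (1, -1) − (0, -3) = (1, 2)
L0 escape: active, feeds wire = (2, -1)
L1 wander: active, inhibitor → wire = none
L2 back_away: active, inhibitor → wire = none
L3 halt: active, suppressor → wire = (1, 2)
actuator = (1, 2) — from layer 3 (halt)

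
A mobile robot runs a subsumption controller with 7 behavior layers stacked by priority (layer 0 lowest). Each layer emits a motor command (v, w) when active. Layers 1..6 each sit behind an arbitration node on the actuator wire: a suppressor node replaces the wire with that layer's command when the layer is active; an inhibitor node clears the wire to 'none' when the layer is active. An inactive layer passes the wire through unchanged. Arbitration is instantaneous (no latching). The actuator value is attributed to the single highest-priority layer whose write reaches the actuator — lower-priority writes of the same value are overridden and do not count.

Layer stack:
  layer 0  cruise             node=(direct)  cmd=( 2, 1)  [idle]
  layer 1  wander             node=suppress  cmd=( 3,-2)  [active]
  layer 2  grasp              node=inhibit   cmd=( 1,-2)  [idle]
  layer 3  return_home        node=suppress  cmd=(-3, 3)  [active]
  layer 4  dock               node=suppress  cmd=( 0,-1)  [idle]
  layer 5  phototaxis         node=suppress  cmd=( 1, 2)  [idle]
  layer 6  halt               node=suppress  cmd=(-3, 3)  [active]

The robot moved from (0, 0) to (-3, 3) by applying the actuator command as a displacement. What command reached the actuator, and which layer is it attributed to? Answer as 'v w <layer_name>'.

displacement = (-3, 3) − (0, 0) = (-3, 3)
L0 cruise: idle → wire = none
L1 wander: active, suppressor → wire = (3, -2)
L2 grasp: idle → wire stays (3, -2)
L3 return_home: active, suppressor → wire = (-3, 3)
L4 dock: idle → wire stays (-3, 3)
L5 phototaxis: idle → wire stays (-3, 3)
L6 halt: active, suppressor → wire = (-3, 3)
actuator = (-3, 3) — from layer 6 (halt)

-3 3 halt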